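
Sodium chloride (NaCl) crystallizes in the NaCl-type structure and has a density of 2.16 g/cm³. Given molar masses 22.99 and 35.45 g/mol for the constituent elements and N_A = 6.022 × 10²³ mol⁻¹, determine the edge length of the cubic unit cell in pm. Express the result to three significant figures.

M(NaCl) = 58.44 g/mol; Z = 4 formula units per cell.
a³ = Z·M/(N_A·ρ) = 4 × 58.44 / (6.022 × 10²³ × 2.16) = 1.797 × 10^-22 cm³, so a = 5.643 × 10^-8 cm = 564 pm.

564 pm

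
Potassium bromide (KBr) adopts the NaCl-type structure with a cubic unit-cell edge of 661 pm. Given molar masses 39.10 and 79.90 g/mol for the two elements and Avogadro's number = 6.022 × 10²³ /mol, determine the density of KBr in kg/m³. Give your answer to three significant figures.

2740 kg/m³

The NaCl-type structure contains Z = 4 formula units per cell; M(KBr) = 39.10 + 79.90 = 119.0 g/mol.
a³ = (6.610 × 10^-8 cm)³ = 2.888 × 10^-22 cm³.
ρ = 4 × 119.0 / (6.022 × 10²³ × 2.888 × 10^-22) = 2.737 g/cm³ = 2740 kg/m³.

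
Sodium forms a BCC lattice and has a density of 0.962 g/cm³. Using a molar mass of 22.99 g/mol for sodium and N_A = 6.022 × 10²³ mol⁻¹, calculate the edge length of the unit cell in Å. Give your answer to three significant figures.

With Z = 2 atoms per BCC cell, a³ = Z·M/(N_A·ρ) = 2 × 22.99 / (6.022 × 10²³ × 0.9620 g/cm³) = 7.937 × 10^-23 cm³.
a = (7.937 × 10^-23)^(1/3) = 4.298 × 10^-8 cm = 4.30 Å.

4.30 Å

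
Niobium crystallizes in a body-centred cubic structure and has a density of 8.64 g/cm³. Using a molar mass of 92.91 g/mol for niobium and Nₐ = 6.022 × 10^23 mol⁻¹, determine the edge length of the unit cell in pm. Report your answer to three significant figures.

With Z = 2 atoms per BCC cell, a³ = Z·M/(N_A·ρ) = 2 × 92.91 / (6.022 × 10²³ × 8.640 g/cm³) = 3.571 × 10^-23 cm³.
a = (3.571 × 10^-23)^(1/3) = 3.293 × 10^-8 cm = 329 pm.

329 pm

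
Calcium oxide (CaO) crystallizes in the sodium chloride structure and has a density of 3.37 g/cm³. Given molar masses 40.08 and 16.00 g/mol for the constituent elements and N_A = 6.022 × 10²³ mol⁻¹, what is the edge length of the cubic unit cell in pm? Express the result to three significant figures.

480 pm

M(CaO) = 56.08 g/mol; Z = 4 formula units per cell.
a³ = Z·M/(N_A·ρ) = 4 × 56.08 / (6.022 × 10²³ × 3.37) = 1.105 × 10^-22 cm³, so a = 4.799 × 10^-8 cm = 480 pm.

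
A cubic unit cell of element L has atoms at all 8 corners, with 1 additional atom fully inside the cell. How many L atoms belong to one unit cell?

2

Corner atoms are shared by 8 cells (1/8 each), interior atoms are unshared.
Net atoms = 8 × 1/8 + 1 = 1 + 1 = 2.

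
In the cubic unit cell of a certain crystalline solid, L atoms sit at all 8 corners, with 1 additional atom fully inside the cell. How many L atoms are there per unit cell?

Corner atoms are shared by 8 cells (1/8 each), interior atoms are unshared.
Net atoms = 8 × 1/8 + 1 = 1 + 1 = 2.

2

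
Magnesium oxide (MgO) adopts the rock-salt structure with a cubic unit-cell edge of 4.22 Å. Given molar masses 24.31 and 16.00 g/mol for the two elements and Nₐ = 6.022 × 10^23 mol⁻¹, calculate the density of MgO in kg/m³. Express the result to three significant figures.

3560 kg/m³

The rock-salt structure contains Z = 4 formula units per cell; M(MgO) = 24.31 + 16.00 = 40.31 g/mol.
a³ = (4.220 × 10^-8 cm)³ = 7.515 × 10^-23 cm³.
ρ = 4 × 40.31 / (6.022 × 10²³ × 7.515 × 10^-23) = 3.563 g/cm³ = 3560 kg/m³.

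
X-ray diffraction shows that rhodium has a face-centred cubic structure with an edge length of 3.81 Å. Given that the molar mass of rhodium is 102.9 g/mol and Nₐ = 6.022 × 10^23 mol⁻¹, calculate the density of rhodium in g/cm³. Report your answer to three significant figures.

12.4 g/cm³

An FCC unit cell contains Z = 4 atoms.
Cell volume: a³ = (3.81 Å)³ = (3.810 × 10^-8 cm)³ = 5.531 × 10^-23 cm³.
ρ = Z·M/(N_A·a³) = 4 × 102.9 / (6.022 × 10²³ × 5.531 × 10^-23) = 12.36 g/cm³.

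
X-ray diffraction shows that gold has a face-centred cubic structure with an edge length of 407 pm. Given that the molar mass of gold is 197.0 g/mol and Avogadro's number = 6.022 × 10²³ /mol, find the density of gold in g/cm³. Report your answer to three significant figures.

19.4 g/cm³

An FCC unit cell contains Z = 4 atoms.
Cell volume: a³ = (407 pm)³ = (4.070 × 10^-8 cm)³ = 6.742 × 10^-23 cm³.
ρ = Z·M/(N_A·a³) = 4 × 197.0 / (6.022 × 10²³ × 6.742 × 10^-23) = 19.41 g/cm³.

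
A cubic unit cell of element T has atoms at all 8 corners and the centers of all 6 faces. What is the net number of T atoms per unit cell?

4

Corner atoms are shared by 8 cells (1/8 each), face atoms by 2 (1/2 each).
Net atoms = 8 × 1/8 + 6 × 1/2 = 1 + 3 = 4.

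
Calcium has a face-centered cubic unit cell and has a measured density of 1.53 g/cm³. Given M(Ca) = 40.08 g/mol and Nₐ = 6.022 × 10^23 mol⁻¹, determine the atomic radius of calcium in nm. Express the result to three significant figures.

0.197 nm

For an FCC cell (Z = 4), a³ = Z·M/(N_A·ρ) = 4 × 40.08 / (6.022 × 10²³ × 1.530) = 1.740 × 10^-22 cm³, so a = 5.583 × 10^-8 cm = 0.5583 nm.
Atoms touch along the face diagonal, so √2·a = 4r, so r = 0.3536 × a = 0.197 nm.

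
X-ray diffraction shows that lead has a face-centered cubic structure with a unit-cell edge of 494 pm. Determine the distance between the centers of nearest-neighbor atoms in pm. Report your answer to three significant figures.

In an FCC structure, atoms touch along the face diagonal, so √2·a = 4r; the nearest-neighbor distance equals 2r = 0.7071·a.
d = 0.7071 × 494 = 349 pm.

349 pm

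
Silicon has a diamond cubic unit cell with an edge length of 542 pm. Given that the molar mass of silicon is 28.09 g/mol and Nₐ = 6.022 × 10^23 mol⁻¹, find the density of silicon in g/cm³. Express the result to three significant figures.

2.34 g/cm³

A diamond cubic unit cell contains Z = 8 atoms.
Cell volume: a³ = (542 pm)³ = (5.420 × 10^-8 cm)³ = 1.592 × 10^-22 cm³.
ρ = Z·M/(N_A·a³) = 8 × 28.09 / (6.022 × 10²³ × 1.592 × 10^-22) = 2.344 g/cm³.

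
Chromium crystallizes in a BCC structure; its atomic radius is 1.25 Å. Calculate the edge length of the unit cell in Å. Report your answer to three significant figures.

2.89 Å

In a BCC lattice, atoms touch along the body diagonal, so √3·a = 4r.
a = 4r/√3 = 4 × 1.25 / 1.7321 = 2.89 Å.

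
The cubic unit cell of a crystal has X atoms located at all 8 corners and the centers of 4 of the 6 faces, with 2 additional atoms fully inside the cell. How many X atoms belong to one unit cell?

5

Corner atoms are shared by 8 cells (1/8 each), face atoms by 2 (1/2 each), interior atoms are unshared.
Net atoms = 8 × 1/8 + 4 × 1/2 + 2 = 1 + 2 + 2 = 5.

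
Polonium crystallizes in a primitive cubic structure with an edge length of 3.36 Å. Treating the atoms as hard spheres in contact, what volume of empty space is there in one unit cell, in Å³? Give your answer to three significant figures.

In a simple cubic lattice atoms touch along the cell edge, so a = 2r, so r = 0.5000a = 1.680 Å.
V_cell = a³ = 37.93 Å³; V_atoms = 1 × (4/3)πr³ = 19.86 Å³.
Empty space = 37.93 − 19.86 = 18.1 Å³.

18.1 Å³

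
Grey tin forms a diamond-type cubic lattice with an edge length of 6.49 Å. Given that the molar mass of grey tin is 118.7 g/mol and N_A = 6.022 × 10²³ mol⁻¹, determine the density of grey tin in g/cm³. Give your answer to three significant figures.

5.77 g/cm³

A diamond cubic unit cell contains Z = 8 atoms.
Cell volume: a³ = (6.49 Å)³ = (6.490 × 10^-8 cm)³ = 2.734 × 10^-22 cm³.
ρ = Z·M/(N_A·a³) = 8 × 118.7 / (6.022 × 10²³ × 2.734 × 10^-22) = 5.769 g/cm³.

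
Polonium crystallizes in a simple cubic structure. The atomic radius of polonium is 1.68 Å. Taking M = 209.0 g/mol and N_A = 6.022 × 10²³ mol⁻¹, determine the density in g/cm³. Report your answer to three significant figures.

In a simple cubic lattice, atoms touch along the cell edge, so a = 2r, giving a = 3.360 Å = 3.360 × 10^-8 cm.
With Z = 1, ρ = Z·M/(N_A·a³) = 1 × 209.0 / (6.022 × 10²³ × 3.793 × 10^-23) = 9.149 g/cm³.

9.15 g/cm³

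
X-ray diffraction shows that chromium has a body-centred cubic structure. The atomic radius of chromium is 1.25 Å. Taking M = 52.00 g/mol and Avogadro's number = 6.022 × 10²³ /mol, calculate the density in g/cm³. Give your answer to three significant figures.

In a BCC lattice, atoms touch along the body diagonal, so √3·a = 4r, giving a = 2.887 Å = 2.887 × 10^-8 cm.
With Z = 2, ρ = Z·M/(N_A·a³) = 2 × 52.00 / (6.022 × 10²³ × 2.406 × 10^-23) = 7.179 g/cm³.

7.18 g/cm³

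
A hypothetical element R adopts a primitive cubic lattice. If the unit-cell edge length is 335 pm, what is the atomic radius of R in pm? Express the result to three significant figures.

168 pm

In a simple cubic lattice, atoms touch along the cell edge, so a = 2r.
r = a/2 = 335/2 = 168 pm.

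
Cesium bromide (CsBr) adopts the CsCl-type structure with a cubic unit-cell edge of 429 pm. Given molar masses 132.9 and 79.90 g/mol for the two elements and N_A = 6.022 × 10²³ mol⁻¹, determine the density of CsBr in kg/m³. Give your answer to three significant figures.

4480 kg/m³

The CsCl-type structure contains Z = 1 formula unit per cell; M(CsBr) = 132.9 + 79.90 = 212.8 g/mol.
a³ = (4.290 × 10^-8 cm)³ = 7.895 × 10^-23 cm³.
ρ = 1 × 212.8 / (6.022 × 10²³ × 7.895 × 10^-23) = 4.476 g/cm³ = 4480 kg/m³.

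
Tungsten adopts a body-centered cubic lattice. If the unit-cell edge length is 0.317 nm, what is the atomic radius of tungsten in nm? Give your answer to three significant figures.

In a BCC lattice, atoms touch along the body diagonal, so √3·a = 4r.
r = √3·a/4 = 1.7321 × 0.317 / 4 = 0.137 nm.

0.137 nm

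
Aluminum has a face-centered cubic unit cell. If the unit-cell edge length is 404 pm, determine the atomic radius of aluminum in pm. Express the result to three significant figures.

In an FCC lattice, atoms touch along the face diagonal, so √2·a = 4r.
r = √2·a/4 = 1.4142 × 404 / 4 = 143 pm.

143 pm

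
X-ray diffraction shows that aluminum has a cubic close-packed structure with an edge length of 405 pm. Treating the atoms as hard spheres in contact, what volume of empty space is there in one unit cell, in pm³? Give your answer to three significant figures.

1.72 × 10^7 pm³

In an FCC lattice atoms touch along the face diagonal, so √2·a = 4r, so r = 0.3536a = 143.2 pm.
V_cell = a³ = 6.643 × 10^7 pm³; V_atoms = 4 × (4/3)πr³ = 4.919 × 10^7 pm³.
Empty space = 6.643 × 10^7 − 4.919 × 10^7 = 1.72 × 10^7 pm³.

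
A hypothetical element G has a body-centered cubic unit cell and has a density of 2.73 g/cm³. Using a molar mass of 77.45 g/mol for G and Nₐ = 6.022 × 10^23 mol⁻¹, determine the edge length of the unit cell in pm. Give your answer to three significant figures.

455 pm

With Z = 2 atoms per BCC cell, a³ = Z·M/(N_A·ρ) = 2 × 77.45 / (6.022 × 10²³ × 2.730 g/cm³) = 9.422 × 10^-23 cm³.
a = (9.422 × 10^-23)^(1/3) = 4.550 × 10^-8 cm = 455 pm.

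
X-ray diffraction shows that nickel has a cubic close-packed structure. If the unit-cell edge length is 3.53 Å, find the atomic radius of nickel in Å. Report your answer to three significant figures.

In an FCC lattice, atoms touch along the face diagonal, so √2·a = 4r.
r = √2·a/4 = 1.4142 × 3.53 / 4 = 1.25 Å.

1.25 Å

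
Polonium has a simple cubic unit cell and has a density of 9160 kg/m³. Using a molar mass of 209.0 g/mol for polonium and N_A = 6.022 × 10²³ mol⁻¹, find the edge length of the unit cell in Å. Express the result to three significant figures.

With Z = 1 atom per simple cubic cell, a³ = Z·M/(N_A·ρ) = 1 × 209.0 / (6.022 × 10²³ × 9.160 g/cm³) = 3.789 × 10^-23 cm³.
a = (3.789 × 10^-23)^(1/3) = 3.359 × 10^-8 cm = 3.36 Å.

3.36 Å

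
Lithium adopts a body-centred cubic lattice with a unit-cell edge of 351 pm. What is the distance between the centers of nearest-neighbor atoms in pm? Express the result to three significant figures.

304 pm

In a BCC structure, atoms touch along the body diagonal, so √3·a = 4r; the nearest-neighbor distance equals 2r = 0.8660·a.
d = 0.8660 × 351 = 304 pm.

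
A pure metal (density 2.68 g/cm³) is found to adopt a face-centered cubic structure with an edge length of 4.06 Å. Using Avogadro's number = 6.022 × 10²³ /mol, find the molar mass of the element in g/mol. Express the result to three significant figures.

An FCC cell has Z = 4 atoms; a = 4.060 × 10^-8 cm.
M = ρ·N_A·a³/Z = 2.68 × 6.022 × 10²³ × 6.692 × 10^-23 / 4 = 27.0 g/mol.

27.0 g/mol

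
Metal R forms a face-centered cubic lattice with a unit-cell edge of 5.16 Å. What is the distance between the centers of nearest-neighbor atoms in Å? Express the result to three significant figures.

3.65 Å

In an FCC structure, atoms touch along the face diagonal, so √2·a = 4r; the nearest-neighbor distance equals 2r = 0.7071·a.
d = 0.7071 × 5.16 = 3.65 Å.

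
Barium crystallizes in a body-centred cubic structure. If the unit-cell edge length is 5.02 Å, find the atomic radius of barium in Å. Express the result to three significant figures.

2.17 Å

In a BCC lattice, atoms touch along the body diagonal, so √3·a = 4r.
r = √3·a/4 = 1.7321 × 5.02 / 4 = 2.17 Å.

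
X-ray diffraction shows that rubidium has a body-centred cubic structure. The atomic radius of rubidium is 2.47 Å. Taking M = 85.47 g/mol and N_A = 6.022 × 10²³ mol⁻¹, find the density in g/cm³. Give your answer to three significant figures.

In a BCC lattice, atoms touch along the body diagonal, so √3·a = 4r, giving a = 5.704 Å = 5.704 × 10^-8 cm.
With Z = 2, ρ = Z·M/(N_A·a³) = 2 × 85.47 / (6.022 × 10²³ × 1.856 × 10^-22) = 1.529 g/cm³.

1.53 g/cm³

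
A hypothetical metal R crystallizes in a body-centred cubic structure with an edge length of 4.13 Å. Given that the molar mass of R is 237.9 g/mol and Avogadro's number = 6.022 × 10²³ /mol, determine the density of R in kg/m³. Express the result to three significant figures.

A BCC unit cell contains Z = 2 atoms.
Cell volume: a³ = (4.13 Å)³ = (4.130 × 10^-8 cm)³ = 7.044 × 10^-23 cm³.
ρ = Z·M/(N_A·a³) = 2 × 237.9 / (6.022 × 10²³ × 7.044 × 10^-23) = 11.22 g/cm³ = 11200 kg/m³.

11200 kg/m³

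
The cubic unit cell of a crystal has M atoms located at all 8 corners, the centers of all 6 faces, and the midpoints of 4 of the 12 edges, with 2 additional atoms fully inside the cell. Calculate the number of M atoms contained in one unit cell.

7

Corner atoms are shared by 8 cells (1/8 each), face atoms by 2 (1/2 each), edge atoms by 4 (1/4 each), interior atoms are unshared.
Net atoms = 8 × 1/8 + 6 × 1/2 + 4 × 1/4 + 2 = 1 + 3 + 1 + 2 = 7.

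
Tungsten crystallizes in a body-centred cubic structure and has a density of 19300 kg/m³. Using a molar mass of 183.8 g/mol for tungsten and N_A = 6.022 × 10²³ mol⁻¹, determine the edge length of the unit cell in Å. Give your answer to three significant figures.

With Z = 2 atoms per BCC cell, a³ = Z·M/(N_A·ρ) = 2 × 183.8 / (6.022 × 10²³ × 19.30 g/cm³) = 3.163 × 10^-23 cm³.
a = (3.163 × 10^-23)^(1/3) = 3.162 × 10^-8 cm = 3.16 Å.

3.16 Å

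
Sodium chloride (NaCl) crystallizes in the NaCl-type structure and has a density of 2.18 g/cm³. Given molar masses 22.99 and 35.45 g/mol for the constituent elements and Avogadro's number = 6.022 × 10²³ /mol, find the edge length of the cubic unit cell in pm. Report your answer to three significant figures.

563 pm

M(NaCl) = 58.44 g/mol; Z = 4 formula units per cell.
a³ = Z·M/(N_A·ρ) = 4 × 58.44 / (6.022 × 10²³ × 2.18) = 1.781 × 10^-22 cm³, so a = 5.626 × 10^-8 cm = 563 pm.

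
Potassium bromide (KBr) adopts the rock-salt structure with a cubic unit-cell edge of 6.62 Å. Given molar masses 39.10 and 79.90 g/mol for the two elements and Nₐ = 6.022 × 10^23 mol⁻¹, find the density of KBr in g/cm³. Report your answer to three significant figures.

2.72 g/cm³

The rock-salt structure contains Z = 4 formula units per cell; M(KBr) = 39.10 + 79.90 = 119.0 g/mol.
a³ = (6.620 × 10^-8 cm)³ = 2.901 × 10^-22 cm³.
ρ = 4 × 119.0 / (6.022 × 10²³ × 2.901 × 10^-22) = 2.725 g/cm³.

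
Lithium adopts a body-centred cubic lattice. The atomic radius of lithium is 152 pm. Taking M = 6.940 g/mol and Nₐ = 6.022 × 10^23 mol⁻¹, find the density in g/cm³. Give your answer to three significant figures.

In a BCC lattice, atoms touch along the body diagonal, so √3·a = 4r, giving a = 351.0 pm = 3.510 × 10^-8 cm.
With Z = 2, ρ = Z·M/(N_A·a³) = 2 × 6.940 / (6.022 × 10²³ × 4.325 × 10^-23) = 0.5329 g/cm³.

0.533 g/cm³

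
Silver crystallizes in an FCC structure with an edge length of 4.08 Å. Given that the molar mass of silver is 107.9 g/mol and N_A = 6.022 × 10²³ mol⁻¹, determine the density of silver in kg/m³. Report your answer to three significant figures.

10600 kg/m³

An FCC unit cell contains Z = 4 atoms.
Cell volume: a³ = (4.08 Å)³ = (4.080 × 10^-8 cm)³ = 6.792 × 10^-23 cm³.
ρ = Z·M/(N_A·a³) = 4 × 107.9 / (6.022 × 10²³ × 6.792 × 10^-23) = 10.55 g/cm³ = 10600 kg/m³.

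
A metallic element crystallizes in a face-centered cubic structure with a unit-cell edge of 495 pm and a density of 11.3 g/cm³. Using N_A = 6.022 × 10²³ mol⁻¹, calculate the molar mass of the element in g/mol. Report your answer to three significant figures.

206 g/mol

An FCC cell has Z = 4 atoms; a = 4.950 × 10^-8 cm.
M = ρ·N_A·a³/Z = 11.3 × 6.022 × 10²³ × 1.213 × 10^-22 / 4 = 206 g/mol.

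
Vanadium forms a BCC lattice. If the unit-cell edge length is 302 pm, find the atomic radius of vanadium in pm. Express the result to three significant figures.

In a BCC lattice, atoms touch along the body diagonal, so √3·a = 4r.
r = √3·a/4 = 1.7321 × 302 / 4 = 131 pm.

131 pm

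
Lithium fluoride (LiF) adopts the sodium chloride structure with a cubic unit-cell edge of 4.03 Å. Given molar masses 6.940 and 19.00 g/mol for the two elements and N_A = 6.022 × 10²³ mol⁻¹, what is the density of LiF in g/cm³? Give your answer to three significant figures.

The sodium chloride structure contains Z = 4 formula units per cell; M(LiF) = 6.940 + 19.00 = 25.94 g/mol.
a³ = (4.030 × 10^-8 cm)³ = 6.545 × 10^-23 cm³.
ρ = 4 × 25.94 / (6.022 × 10²³ × 6.545 × 10^-23) = 2.633 g/cm³.

2.63 g/cm³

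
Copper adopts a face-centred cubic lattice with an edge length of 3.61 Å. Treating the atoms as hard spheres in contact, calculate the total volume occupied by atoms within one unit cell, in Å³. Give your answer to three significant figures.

In an FCC lattice atoms touch along the face diagonal, so √2·a = 4r, so r = 0.3536a = 1.276 Å.
V_atoms = Z × (4/3)πr³ = 4 × (4/3)π × (1.276)³ = 34.8 Å³.

34.8 Å³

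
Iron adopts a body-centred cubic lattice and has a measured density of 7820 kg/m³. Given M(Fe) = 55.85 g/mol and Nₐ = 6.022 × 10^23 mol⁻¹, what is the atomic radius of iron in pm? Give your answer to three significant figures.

124 pm

For a BCC cell (Z = 2), a³ = Z·M/(N_A·ρ) = 2 × 55.85 / (6.022 × 10²³ × 7.820) = 2.372 × 10^-23 cm³, so a = 2.873 × 10^-8 cm = 287.3 pm.
Atoms touch along the body diagonal, so √3·a = 4r, so r = 0.4330 × a = 124 pm.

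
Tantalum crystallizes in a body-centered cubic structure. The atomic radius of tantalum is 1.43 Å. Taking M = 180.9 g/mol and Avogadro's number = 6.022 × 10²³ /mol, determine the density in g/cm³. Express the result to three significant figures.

In a BCC lattice, atoms touch along the body diagonal, so √3·a = 4r, giving a = 3.302 Å = 3.302 × 10^-8 cm.
With Z = 2, ρ = Z·M/(N_A·a³) = 2 × 180.9 / (6.022 × 10²³ × 3.602 × 10^-23) = 16.68 g/cm³.

16.7 g/cm³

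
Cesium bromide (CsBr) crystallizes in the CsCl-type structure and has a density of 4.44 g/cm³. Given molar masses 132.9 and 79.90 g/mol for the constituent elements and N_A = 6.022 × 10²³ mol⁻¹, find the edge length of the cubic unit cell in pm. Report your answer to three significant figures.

430 pm

M(CsBr) = 212.8 g/mol; Z = 1 formula unit per cell.
a³ = Z·M/(N_A·ρ) = 1 × 212.8 / (6.022 × 10²³ × 4.44) = 7.959 × 10^-23 cm³, so a = 4.301 × 10^-8 cm = 430 pm.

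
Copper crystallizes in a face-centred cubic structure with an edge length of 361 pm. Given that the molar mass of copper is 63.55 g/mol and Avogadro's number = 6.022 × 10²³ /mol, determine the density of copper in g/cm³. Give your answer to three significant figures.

An FCC unit cell contains Z = 4 atoms.
Cell volume: a³ = (361 pm)³ = (3.610 × 10^-8 cm)³ = 4.705 × 10^-23 cm³.
ρ = Z·M/(N_A·a³) = 4 × 63.55 / (6.022 × 10²³ × 4.705 × 10^-23) = 8.972 g/cm³.

8.97 g/cm³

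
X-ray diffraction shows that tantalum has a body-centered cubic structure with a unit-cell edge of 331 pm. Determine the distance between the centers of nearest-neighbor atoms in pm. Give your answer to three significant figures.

In a BCC structure, atoms touch along the body diagonal, so √3·a = 4r; the nearest-neighbor distance equals 2r = 0.8660·a.
d = 0.8660 × 331 = 287 pm.

287 pm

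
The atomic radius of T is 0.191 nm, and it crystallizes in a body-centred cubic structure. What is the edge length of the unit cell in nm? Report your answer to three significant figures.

0.441 nm

In a BCC lattice, atoms touch along the body diagonal, so √3·a = 4r.
a = 4r/√3 = 4 × 0.191 / 1.7321 = 0.441 nm.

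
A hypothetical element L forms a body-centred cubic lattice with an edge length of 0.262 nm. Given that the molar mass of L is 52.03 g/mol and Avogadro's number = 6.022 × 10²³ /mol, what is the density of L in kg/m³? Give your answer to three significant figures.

9610 kg/m³

A BCC unit cell contains Z = 2 atoms.
Cell volume: a³ = (0.262 nm)³ = (2.620 × 10^-8 cm)³ = 1.798 × 10^-23 cm³.
ρ = Z·M/(N_A·a³) = 2 × 52.03 / (6.022 × 10²³ × 1.798 × 10^-23) = 9.608 g/cm³ = 9610 kg/m³.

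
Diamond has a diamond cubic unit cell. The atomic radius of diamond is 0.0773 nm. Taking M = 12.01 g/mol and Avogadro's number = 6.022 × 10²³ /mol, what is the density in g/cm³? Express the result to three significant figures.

In a diamond cubic lattice, nearest neighbors lie along the body diagonal with √3·a = 8r, giving a = 0.3570 nm = 3.570 × 10^-8 cm.
With Z = 8, ρ = Z·M/(N_A·a³) = 8 × 12.01 / (6.022 × 10²³ × 4.551 × 10^-23) = 3.506 g/cm³.

3.51 g/cm³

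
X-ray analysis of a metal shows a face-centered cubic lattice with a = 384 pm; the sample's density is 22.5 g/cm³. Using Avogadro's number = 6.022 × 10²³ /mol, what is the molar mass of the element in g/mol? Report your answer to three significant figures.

192 g/mol

An FCC cell has Z = 4 atoms; a = 3.840 × 10^-8 cm.
M = ρ·N_A·a³/Z = 22.5 × 6.022 × 10²³ × 5.662 × 10^-23 / 4 = 192 g/mol.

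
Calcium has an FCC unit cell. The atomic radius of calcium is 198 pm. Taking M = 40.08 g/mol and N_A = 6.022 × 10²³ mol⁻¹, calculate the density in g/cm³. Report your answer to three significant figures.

In an FCC lattice, atoms touch along the face diagonal, so √2·a = 4r, giving a = 560.0 pm = 5.600 × 10^-8 cm.
With Z = 4, ρ = Z·M/(N_A·a³) = 4 × 40.08 / (6.022 × 10²³ × 1.756 × 10^-22) = 1.516 g/cm³.

1.52 g/cm³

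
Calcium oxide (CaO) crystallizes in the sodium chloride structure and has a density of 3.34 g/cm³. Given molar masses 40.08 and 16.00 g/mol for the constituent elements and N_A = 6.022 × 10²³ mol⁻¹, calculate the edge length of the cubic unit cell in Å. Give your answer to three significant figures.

4.81 Å

M(CaO) = 56.08 g/mol; Z = 4 formula units per cell.
a³ = Z·M/(N_A·ρ) = 4 × 56.08 / (6.022 × 10²³ × 3.34) = 1.115 × 10^-22 cm³, so a = 4.813 × 10^-8 cm = 4.81 Å.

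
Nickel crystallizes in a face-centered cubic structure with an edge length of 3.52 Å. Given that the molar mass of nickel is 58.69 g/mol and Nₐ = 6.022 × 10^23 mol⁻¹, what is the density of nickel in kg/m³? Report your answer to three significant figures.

8940 kg/m³

An FCC unit cell contains Z = 4 atoms.
Cell volume: a³ = (3.52 Å)³ = (3.520 × 10^-8 cm)³ = 4.361 × 10^-23 cm³.
ρ = Z·M/(N_A·a³) = 4 × 58.69 / (6.022 × 10²³ × 4.361 × 10^-23) = 8.938 g/cm³ = 8940 kg/m³.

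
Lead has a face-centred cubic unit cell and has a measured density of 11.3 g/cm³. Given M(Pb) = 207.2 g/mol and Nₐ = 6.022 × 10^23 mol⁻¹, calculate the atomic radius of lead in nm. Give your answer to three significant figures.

For an FCC cell (Z = 4), a³ = Z·M/(N_A·ρ) = 4 × 207.2 / (6.022 × 10²³ × 11.30) = 1.218 × 10^-22 cm³, so a = 4.957 × 10^-8 cm = 0.4957 nm.
Atoms touch along the face diagonal, so √2·a = 4r, so r = 0.3536 × a = 0.175 nm.

0.175 nm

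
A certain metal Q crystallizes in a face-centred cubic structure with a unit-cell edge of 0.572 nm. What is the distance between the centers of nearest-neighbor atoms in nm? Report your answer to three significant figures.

In an FCC structure, atoms touch along the face diagonal, so √2·a = 4r; the nearest-neighbor distance equals 2r = 0.7071·a.
d = 0.7071 × 0.572 = 0.404 nm.

0.404 nm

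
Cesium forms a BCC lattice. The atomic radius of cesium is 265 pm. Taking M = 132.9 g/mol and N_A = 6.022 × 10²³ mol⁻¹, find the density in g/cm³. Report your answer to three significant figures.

1.93 g/cm³

In a BCC lattice, atoms touch along the body diagonal, so √3·a = 4r, giving a = 612.0 pm = 6.120 × 10^-8 cm.
With Z = 2, ρ = Z·M/(N_A·a³) = 2 × 132.9 / (6.022 × 10²³ × 2.292 × 10^-22) = 1.926 g/cm³.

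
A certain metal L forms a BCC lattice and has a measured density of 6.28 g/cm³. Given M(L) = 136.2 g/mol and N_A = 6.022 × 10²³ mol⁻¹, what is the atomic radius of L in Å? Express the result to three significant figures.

1.80 Å

For a BCC cell (Z = 2), a³ = Z·M/(N_A·ρ) = 2 × 136.2 / (6.022 × 10²³ × 6.280) = 7.203 × 10^-23 cm³, so a = 4.161 × 10^-8 cm = 4.161 Å.
Atoms touch along the body diagonal, so √3·a = 4r, so r = 0.4330 × a = 1.80 Å.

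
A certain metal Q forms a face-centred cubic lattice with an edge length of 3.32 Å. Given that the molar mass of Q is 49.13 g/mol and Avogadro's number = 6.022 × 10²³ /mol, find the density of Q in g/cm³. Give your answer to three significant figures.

8.92 g/cm³

An FCC unit cell contains Z = 4 atoms.
Cell volume: a³ = (3.32 Å)³ = (3.320 × 10^-8 cm)³ = 3.659 × 10^-23 cm³.
ρ = Z·M/(N_A·a³) = 4 × 49.13 / (6.022 × 10²³ × 3.659 × 10^-23) = 8.918 g/cm³.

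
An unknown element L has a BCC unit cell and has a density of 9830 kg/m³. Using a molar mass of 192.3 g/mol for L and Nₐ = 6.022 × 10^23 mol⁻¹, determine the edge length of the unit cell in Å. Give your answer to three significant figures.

With Z = 2 atoms per BCC cell, a³ = Z·M/(N_A·ρ) = 2 × 192.3 / (6.022 × 10²³ × 9.830 g/cm³) = 6.497 × 10^-23 cm³.
a = (6.497 × 10^-23)^(1/3) = 4.020 × 10^-8 cm = 4.02 Å.

4.02 Å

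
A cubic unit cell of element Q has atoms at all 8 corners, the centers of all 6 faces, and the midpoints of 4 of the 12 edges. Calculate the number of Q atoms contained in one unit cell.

5

Corner atoms are shared by 8 cells (1/8 each), face atoms by 2 (1/2 each), edge atoms by 4 (1/4 each).
Net atoms = 8 × 1/8 + 6 × 1/2 + 4 × 1/4 = 1 + 3 + 1 = 5.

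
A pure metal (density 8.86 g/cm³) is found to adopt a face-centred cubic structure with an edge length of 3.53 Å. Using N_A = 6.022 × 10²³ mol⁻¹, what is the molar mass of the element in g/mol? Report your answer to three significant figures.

58.7 g/mol

An FCC cell has Z = 4 atoms; a = 3.530 × 10^-8 cm.
M = ρ·N_A·a³/Z = 8.86 × 6.022 × 10²³ × 4.399 × 10^-23 / 4 = 58.7 g/mol.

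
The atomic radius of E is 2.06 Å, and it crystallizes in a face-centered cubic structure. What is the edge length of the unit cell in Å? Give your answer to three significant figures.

In an FCC lattice, atoms touch along the face diagonal, so √2·a = 4r.
a = 4r/√2 = 4 × 2.06 / 1.4142 = 5.83 Å.

5.83 Å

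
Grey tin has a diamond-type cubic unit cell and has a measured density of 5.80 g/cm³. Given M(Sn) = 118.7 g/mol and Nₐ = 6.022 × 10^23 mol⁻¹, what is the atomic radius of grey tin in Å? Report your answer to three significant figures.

For a diamond cubic cell (Z = 8), a³ = Z·M/(N_A·ρ) = 8 × 118.7 / (6.022 × 10²³ × 5.800) = 2.719 × 10^-22 cm³, so a = 6.478 × 10^-8 cm = 6.478 Å.
Nearest neighbors lie along the body diagonal with √3·a = 8r, so r = 0.2165 × a = 1.40 Å.

1.40 Å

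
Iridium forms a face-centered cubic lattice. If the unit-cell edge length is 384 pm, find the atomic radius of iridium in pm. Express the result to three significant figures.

In an FCC lattice, atoms touch along the face diagonal, so √2·a = 4r.
r = √2·a/4 = 1.4142 × 384 / 4 = 136 pm.

136 pm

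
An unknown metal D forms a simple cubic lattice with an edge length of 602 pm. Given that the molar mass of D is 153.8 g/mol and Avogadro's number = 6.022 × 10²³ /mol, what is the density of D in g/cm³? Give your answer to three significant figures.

1.17 g/cm³

A simple cubic unit cell contains Z = 1 atom.
Cell volume: a³ = (602 pm)³ = (6.020 × 10^-8 cm)³ = 2.182 × 10^-22 cm³.
ρ = Z·M/(N_A·a³) = 1 × 153.8 / (6.022 × 10²³ × 2.182 × 10^-22) = 1.171 g/cm³.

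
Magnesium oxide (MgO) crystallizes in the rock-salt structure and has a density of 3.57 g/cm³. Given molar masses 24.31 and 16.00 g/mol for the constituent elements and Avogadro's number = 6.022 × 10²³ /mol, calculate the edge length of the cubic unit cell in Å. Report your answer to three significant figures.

M(MgO) = 40.31 g/mol; Z = 4 formula units per cell.
a³ = Z·M/(N_A·ρ) = 4 × 40.31 / (6.022 × 10²³ × 3.57) = 7.500 × 10^-23 cm³, so a = 4.217 × 10^-8 cm = 4.22 Å.

4.22 Å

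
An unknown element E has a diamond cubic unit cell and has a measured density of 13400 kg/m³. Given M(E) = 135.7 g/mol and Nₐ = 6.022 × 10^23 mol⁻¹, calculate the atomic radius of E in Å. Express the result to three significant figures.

1.11 Å

For a diamond cubic cell (Z = 8), a³ = Z·M/(N_A·ρ) = 8 × 135.7 / (6.022 × 10²³ × 13.40) = 1.345 × 10^-22 cm³, so a = 5.124 × 10^-8 cm = 5.124 Å.
Nearest neighbors lie along the body diagonal with √3·a = 8r, so r = 0.2165 × a = 1.11 Å.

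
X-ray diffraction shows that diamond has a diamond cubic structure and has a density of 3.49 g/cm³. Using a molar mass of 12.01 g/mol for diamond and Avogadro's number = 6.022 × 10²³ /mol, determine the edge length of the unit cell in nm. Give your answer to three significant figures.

0.358 nm

With Z = 8 atoms per diamond cubic cell, a³ = Z·M/(N_A·ρ) = 8 × 12.01 / (6.022 × 10²³ × 3.490 g/cm³) = 4.572 × 10^-23 cm³.
a = (4.572 × 10^-23)^(1/3) = 3.576 × 10^-8 cm = 0.358 nm.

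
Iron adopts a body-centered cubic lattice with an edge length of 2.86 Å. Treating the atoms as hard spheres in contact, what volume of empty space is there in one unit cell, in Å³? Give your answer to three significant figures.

In a BCC lattice atoms touch along the body diagonal, so √3·a = 4r, so r = 0.4330a = 1.238 Å.
V_cell = a³ = 23.39 Å³; V_atoms = 2 × (4/3)πr³ = 15.91 Å³.
Empty space = 23.39 − 15.91 = 7.48 Å³.

7.48 Å³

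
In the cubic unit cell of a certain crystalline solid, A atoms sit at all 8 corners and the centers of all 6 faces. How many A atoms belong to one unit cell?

4

Corner atoms are shared by 8 cells (1/8 each), face atoms by 2 (1/2 each).
Net atoms = 8 × 1/8 + 6 × 1/2 = 1 + 3 = 4.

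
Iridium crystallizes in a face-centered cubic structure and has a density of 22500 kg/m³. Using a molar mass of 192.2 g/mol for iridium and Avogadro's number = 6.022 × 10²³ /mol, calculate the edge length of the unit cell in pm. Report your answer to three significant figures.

384 pm

With Z = 4 atoms per FCC cell, a³ = Z·M/(N_A·ρ) = 4 × 192.2 / (6.022 × 10²³ × 22.50 g/cm³) = 5.674 × 10^-23 cm³.
a = (5.674 × 10^-23)^(1/3) = 3.843 × 10^-8 cm = 384 pm.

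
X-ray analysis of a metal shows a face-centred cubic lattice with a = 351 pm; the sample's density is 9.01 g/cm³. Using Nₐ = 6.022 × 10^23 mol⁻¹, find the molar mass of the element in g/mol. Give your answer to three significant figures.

An FCC cell has Z = 4 atoms; a = 3.510 × 10^-8 cm.
M = ρ·N_A·a³/Z = 9.01 × 6.022 × 10²³ × 4.324 × 10^-23 / 4 = 58.7 g/mol.

58.7 g/mol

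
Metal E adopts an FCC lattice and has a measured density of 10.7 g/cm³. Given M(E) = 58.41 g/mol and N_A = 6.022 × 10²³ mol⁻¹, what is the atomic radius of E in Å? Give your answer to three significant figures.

1.17 Å

For an FCC cell (Z = 4), a³ = Z·M/(N_A·ρ) = 4 × 58.41 / (6.022 × 10²³ × 10.70) = 3.626 × 10^-23 cm³, so a = 3.310 × 10^-8 cm = 3.310 Å.
Atoms touch along the face diagonal, so √2·a = 4r, so r = 0.3536 × a = 1.17 Å.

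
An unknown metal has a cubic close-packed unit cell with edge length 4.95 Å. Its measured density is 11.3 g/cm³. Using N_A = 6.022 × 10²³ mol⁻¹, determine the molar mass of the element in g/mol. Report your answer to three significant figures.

206 g/mol

An FCC cell has Z = 4 atoms; a = 4.950 × 10^-8 cm.
M = ρ·N_A·a³/Z = 11.3 × 6.022 × 10²³ × 1.213 × 10^-22 / 4 = 206 g/mol.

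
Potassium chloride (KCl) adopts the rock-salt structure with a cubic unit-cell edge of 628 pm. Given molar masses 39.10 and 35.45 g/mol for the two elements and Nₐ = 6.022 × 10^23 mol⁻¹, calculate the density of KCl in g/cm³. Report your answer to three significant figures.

The rock-salt structure contains Z = 4 formula units per cell; M(KCl) = 39.10 + 35.45 = 74.55 g/mol.
a³ = (6.280 × 10^-8 cm)³ = 2.477 × 10^-22 cm³.
ρ = 4 × 74.55 / (6.022 × 10²³ × 2.477 × 10^-22) = 1.999 g/cm³.

2.00 g/cm³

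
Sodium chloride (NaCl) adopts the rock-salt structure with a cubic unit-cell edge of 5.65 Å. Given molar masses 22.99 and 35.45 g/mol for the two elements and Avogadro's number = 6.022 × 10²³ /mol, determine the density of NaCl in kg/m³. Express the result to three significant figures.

2150 kg/m³

The rock-salt structure contains Z = 4 formula units per cell; M(NaCl) = 22.99 + 35.45 = 58.44 g/mol.
a³ = (5.650 × 10^-8 cm)³ = 1.804 × 10^-22 cm³.
ρ = 4 × 58.44 / (6.022 × 10²³ × 1.804 × 10^-22) = 2.152 g/cm³ = 2150 kg/m³.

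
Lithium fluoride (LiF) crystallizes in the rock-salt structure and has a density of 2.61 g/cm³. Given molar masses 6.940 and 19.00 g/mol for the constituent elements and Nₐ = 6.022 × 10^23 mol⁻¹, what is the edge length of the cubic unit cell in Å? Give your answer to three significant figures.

M(LiF) = 25.94 g/mol; Z = 4 formula units per cell.
a³ = Z·M/(N_A·ρ) = 4 × 25.94 / (6.022 × 10²³ × 2.61) = 6.602 × 10^-23 cm³, so a = 4.042 × 10^-8 cm = 4.04 Å.

4.04 Å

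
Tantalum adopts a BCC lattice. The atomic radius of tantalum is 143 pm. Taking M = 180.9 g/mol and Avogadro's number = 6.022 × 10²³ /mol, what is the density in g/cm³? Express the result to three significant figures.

In a BCC lattice, atoms touch along the body diagonal, so √3·a = 4r, giving a = 330.2 pm = 3.302 × 10^-8 cm.
With Z = 2, ρ = Z·M/(N_A·a³) = 2 × 180.9 / (6.022 × 10²³ × 3.602 × 10^-23) = 16.68 g/cm³.

16.7 g/cm³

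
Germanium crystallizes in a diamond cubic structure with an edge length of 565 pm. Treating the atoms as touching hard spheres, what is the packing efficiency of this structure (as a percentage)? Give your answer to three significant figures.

34.0%

In a diamond cubic lattice nearest neighbors lie along the body diagonal with √3·a = 8r, so r = 0.2165a = 122.3 pm.
Packing fraction = Z·(4/3)πr³ / a³ = 8 × (4/3)π × (122.3)³ / (565)³ = 0.3401 = 34.0%.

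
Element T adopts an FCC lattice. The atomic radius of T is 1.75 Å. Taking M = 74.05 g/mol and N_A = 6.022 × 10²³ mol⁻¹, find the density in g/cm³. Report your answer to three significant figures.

In an FCC lattice, atoms touch along the face diagonal, so √2·a = 4r, giving a = 4.950 Å = 4.950 × 10^-8 cm.
With Z = 4, ρ = Z·M/(N_A·a³) = 4 × 74.05 / (6.022 × 10²³ × 1.213 × 10^-22) = 4.056 g/cm³.

4.06 g/cm³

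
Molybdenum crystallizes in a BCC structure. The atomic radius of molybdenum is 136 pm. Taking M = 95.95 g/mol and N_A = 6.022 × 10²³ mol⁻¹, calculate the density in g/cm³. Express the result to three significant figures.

In a BCC lattice, atoms touch along the body diagonal, so √3·a = 4r, giving a = 314.1 pm = 3.141 × 10^-8 cm.
With Z = 2, ρ = Z·M/(N_A·a³) = 2 × 95.95 / (6.022 × 10²³ × 3.098 × 10^-23) = 10.29 g/cm³.

10.3 g/cm³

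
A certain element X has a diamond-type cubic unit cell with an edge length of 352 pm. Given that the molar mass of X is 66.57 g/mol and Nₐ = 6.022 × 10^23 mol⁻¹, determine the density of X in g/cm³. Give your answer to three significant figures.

A diamond cubic unit cell contains Z = 8 atoms.
Cell volume: a³ = (352 pm)³ = (3.520 × 10^-8 cm)³ = 4.361 × 10^-23 cm³.
ρ = Z·M/(N_A·a³) = 8 × 66.57 / (6.022 × 10²³ × 4.361 × 10^-23) = 20.28 g/cm³.

20.3 g/cm³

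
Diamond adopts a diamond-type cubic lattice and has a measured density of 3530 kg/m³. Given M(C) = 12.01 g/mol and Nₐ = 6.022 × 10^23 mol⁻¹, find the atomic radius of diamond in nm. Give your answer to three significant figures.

0.0771 nm

For a diamond cubic cell (Z = 8), a³ = Z·M/(N_A·ρ) = 8 × 12.01 / (6.022 × 10²³ × 3.530) = 4.520 × 10^-23 cm³, so a = 3.562 × 10^-8 cm = 0.3562 nm.
Nearest neighbors lie along the body diagonal with √3·a = 8r, so r = 0.2165 × a = 0.0771 nm.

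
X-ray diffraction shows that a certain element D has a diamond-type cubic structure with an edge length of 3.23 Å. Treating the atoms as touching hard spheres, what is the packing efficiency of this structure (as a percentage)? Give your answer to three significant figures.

34.0%

In a diamond cubic lattice nearest neighbors lie along the body diagonal with √3·a = 8r, so r = 0.2165a = 0.6993 Å.
Packing fraction = Z·(4/3)πr³ / a³ = 8 × (4/3)π × (0.6993)³ / (3.23)³ = 0.3401 = 34.0%.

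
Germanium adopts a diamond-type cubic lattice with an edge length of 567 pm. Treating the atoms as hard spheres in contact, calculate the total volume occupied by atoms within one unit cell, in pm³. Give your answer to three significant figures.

In a diamond cubic lattice nearest neighbors lie along the body diagonal with √3·a = 8r, so r = 0.2165a = 122.8 pm.
V_atoms = Z × (4/3)πr³ = 8 × (4/3)π × (122.8)³ = 6.20 × 10^7 pm³.

6.20 × 10^7 pm³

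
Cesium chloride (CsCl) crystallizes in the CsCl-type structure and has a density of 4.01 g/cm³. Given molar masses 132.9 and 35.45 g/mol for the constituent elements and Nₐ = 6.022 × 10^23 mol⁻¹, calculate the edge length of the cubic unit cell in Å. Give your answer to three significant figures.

4.12 Å

M(CsCl) = 168.35 g/mol; Z = 1 formula unit per cell.
a³ = Z·M/(N_A·ρ) = 1 × 168.35 / (6.022 × 10²³ × 4.01) = 6.972 × 10^-23 cm³, so a = 4.116 × 10^-8 cm = 4.12 Å.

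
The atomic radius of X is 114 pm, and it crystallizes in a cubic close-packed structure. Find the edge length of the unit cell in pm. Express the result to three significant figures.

322 pm

In an FCC lattice, atoms touch along the face diagonal, so √2·a = 4r.
a = 4r/√2 = 4 × 114 / 1.4142 = 322 pm.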